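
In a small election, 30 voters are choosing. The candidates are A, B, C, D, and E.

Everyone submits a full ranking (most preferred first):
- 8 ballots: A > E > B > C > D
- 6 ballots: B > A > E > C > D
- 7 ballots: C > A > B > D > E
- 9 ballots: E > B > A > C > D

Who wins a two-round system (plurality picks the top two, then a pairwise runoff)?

A

Round 1 first-place votes: A 8, B 6, C 7, D 0, E 9. E and A advance.
Runoff: E is ranked above A on 9 ballots, A above E on 21.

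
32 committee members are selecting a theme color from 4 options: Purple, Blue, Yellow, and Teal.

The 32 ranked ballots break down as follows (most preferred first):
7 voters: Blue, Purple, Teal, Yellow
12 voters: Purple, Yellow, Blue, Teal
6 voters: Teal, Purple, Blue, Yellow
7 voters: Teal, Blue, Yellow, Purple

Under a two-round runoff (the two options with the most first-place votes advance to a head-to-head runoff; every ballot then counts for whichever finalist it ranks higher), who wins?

Purple

Round 1 first-place votes: Purple 12, Blue 7, Yellow 0, Teal 13. Teal and Purple advance.
Runoff: Teal is ranked above Purple on 13 ballots, Purple above Teal on 19.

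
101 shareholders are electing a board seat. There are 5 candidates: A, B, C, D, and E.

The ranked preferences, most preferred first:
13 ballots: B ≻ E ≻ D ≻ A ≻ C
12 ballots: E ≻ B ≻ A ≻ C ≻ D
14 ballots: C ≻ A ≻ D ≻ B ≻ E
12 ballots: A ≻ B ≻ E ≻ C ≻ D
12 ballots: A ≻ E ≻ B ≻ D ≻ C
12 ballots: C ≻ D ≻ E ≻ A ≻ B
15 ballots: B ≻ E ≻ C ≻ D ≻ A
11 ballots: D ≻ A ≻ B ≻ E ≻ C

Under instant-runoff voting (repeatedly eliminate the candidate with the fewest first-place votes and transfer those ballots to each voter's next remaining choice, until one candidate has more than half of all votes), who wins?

Round 1: A 24, B 28, C 26, D 11, E 12. D eliminated.
Round 2: A 35, B 28, C 26, E 12. E eliminated.
Round 3: A 35, B 40, C 26. C eliminated.
Round 4: A 61, B 40. A has a majority (≥51).

A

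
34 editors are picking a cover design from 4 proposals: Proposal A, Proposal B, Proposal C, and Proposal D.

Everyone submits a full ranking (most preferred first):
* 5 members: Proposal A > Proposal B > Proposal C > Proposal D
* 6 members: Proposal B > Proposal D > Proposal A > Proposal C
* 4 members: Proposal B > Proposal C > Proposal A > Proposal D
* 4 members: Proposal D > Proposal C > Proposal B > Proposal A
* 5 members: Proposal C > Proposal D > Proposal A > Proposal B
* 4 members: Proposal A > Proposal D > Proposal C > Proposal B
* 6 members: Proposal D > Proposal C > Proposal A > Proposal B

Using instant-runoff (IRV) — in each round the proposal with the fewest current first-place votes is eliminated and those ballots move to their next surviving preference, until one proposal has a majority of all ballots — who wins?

Round 1: Proposal A 9, Proposal B 10, Proposal C 5, Proposal D 10. Proposal C eliminated.
Round 2: Proposal A 9, Proposal B 10, Proposal D 15. Proposal A eliminated.
Round 3: Proposal B 15, Proposal D 19. Proposal D has a majority (≥18).

Proposal D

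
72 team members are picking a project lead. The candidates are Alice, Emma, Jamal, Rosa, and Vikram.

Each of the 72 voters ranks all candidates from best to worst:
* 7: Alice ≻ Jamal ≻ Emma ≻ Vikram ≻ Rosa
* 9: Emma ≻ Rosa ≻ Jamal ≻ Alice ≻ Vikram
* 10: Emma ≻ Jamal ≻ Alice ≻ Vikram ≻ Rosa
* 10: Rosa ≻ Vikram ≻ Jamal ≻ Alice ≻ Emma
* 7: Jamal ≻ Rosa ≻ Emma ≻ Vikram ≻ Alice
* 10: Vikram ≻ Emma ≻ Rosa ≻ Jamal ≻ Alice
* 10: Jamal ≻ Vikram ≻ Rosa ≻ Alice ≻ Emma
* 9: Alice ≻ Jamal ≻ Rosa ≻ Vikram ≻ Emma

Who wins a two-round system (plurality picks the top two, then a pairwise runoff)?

Jamal

Round 1 first-place votes: Alice 16, Emma 19, Jamal 17, Rosa 10, Vikram 10. Emma and Jamal advance.
Runoff: Emma is ranked above Jamal on 29 ballots, Jamal above Emma on 43.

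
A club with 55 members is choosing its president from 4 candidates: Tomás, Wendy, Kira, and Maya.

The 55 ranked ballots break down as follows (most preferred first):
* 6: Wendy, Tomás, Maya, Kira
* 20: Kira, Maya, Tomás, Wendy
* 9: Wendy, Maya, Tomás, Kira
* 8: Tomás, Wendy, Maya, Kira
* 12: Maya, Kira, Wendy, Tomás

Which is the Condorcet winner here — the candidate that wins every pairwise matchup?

Maya

Maya vs Tomás: 41–14
Maya vs Wendy: 32–23
Maya vs Kira: 35–20
Maya beats every other candidate.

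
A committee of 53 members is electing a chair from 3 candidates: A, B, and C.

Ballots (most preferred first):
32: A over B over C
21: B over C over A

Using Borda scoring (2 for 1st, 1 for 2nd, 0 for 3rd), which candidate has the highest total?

A: 32×2 + 21×0 = 64
B: 32×1 + 21×2 = 74
C: 32×0 + 21×1 = 21

B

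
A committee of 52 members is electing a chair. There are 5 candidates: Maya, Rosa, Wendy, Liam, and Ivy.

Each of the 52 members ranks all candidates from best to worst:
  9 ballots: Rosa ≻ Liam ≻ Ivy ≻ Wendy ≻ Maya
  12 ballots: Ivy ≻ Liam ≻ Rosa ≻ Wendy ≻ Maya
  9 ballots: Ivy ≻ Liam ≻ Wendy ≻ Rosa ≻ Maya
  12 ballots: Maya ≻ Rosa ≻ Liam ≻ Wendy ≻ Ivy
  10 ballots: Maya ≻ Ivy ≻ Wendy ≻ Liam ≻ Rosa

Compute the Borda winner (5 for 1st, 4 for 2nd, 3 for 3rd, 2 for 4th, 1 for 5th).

Ivy

Maya: 9×1 + 12×1 + 9×1 + 12×5 + 10×5 = 140
Rosa: 9×5 + 12×3 + 9×2 + 12×4 + 10×1 = 157
Wendy: 9×2 + 12×2 + 9×3 + 12×2 + 10×3 = 123
Liam: 9×4 + 12×4 + 9×4 + 12×3 + 10×2 = 176
Ivy: 9×3 + 12×5 + 9×5 + 12×1 + 10×4 = 184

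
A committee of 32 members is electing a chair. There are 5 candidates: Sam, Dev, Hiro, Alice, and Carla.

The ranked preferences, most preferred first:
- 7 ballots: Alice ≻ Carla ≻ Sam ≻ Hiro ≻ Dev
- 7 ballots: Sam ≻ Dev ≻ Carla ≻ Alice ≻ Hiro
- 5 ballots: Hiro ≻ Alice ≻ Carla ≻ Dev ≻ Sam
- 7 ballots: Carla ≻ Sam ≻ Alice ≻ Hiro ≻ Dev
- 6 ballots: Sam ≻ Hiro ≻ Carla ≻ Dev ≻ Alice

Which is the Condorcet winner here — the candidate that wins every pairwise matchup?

Carla vs Sam: 19–13
Carla vs Dev: 25–7
Carla vs Hiro: 21–11
Carla vs Alice: 20–12
Carla beats every other candidate.

Carla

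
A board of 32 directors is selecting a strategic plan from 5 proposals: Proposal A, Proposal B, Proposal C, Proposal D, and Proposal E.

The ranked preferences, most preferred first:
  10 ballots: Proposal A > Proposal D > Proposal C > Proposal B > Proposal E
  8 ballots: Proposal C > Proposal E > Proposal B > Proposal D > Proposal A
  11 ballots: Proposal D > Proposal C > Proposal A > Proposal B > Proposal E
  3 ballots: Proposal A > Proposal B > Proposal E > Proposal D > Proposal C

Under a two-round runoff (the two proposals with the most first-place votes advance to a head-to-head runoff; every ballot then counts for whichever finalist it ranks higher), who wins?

Round 1 first-place votes: Proposal A 13, Proposal B 0, Proposal C 8, Proposal D 11, Proposal E 0. Proposal A and Proposal D advance.
Runoff: Proposal A is ranked above Proposal D on 13 ballots, Proposal D above Proposal A on 19.

Proposal D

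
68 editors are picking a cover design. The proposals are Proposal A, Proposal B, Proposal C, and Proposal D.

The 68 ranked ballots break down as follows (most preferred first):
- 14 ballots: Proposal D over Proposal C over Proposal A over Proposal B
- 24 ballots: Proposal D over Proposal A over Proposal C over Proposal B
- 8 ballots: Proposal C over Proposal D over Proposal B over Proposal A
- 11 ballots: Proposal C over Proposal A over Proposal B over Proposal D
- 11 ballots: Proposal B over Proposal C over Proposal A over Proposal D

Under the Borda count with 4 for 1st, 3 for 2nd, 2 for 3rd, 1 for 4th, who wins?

Proposal C

Proposal A: 14×2 + 24×3 + 8×1 + 11×3 + 11×2 = 163
Proposal B: 14×1 + 24×1 + 8×2 + 11×2 + 11×4 = 120
Proposal C: 14×3 + 24×2 + 8×4 + 11×4 + 11×3 = 199
Proposal D: 14×4 + 24×4 + 8×3 + 11×1 + 11×1 = 198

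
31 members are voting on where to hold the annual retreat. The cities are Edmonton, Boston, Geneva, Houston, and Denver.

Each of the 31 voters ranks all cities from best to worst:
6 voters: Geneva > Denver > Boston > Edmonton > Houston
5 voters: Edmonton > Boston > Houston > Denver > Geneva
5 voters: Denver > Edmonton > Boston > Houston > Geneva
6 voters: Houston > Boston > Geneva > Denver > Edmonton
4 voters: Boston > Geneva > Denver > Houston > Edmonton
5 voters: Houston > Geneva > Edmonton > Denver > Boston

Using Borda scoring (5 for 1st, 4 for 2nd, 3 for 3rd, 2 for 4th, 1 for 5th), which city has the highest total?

Edmonton: 6×2 + 5×5 + 5×4 + 6×1 + 4×1 + 5×3 = 82
Boston: 6×3 + 5×4 + 5×3 + 6×4 + 4×5 + 5×1 = 102
Geneva: 6×5 + 5×1 + 5×1 + 6×3 + 4×4 + 5×4 = 94
Houston: 6×1 + 5×3 + 5×2 + 6×5 + 4×2 + 5×5 = 94
Denver: 6×4 + 5×2 + 5×5 + 6×2 + 4×3 + 5×2 = 93

Boston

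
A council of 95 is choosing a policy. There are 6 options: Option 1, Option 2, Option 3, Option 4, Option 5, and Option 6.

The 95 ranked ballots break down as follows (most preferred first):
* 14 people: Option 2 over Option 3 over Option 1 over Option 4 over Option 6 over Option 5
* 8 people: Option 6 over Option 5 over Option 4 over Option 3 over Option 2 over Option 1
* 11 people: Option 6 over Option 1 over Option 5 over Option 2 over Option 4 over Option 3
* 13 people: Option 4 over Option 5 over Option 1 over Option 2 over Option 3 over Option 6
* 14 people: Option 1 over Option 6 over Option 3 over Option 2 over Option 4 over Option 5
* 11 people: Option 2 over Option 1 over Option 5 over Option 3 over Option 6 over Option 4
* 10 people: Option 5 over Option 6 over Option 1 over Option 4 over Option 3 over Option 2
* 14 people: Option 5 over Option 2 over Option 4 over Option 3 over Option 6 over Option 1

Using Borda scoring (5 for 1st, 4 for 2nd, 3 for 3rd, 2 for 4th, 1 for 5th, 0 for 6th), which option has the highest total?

Option 1: 14×3 + 8×0 + 11×4 + 13×3 + 14×5 + 11×4 + 10×3 + 14×0 = 269
Option 2: 14×5 + 8×1 + 11×2 + 13×2 + 14×2 + 11×5 + 10×0 + 14×4 = 265
Option 3: 14×4 + 8×2 + 11×0 + 13×1 + 14×3 + 11×2 + 10×1 + 14×2 = 187
Option 4: 14×2 + 8×3 + 11×1 + 13×5 + 14×1 + 11×0 + 10×2 + 14×3 = 204
Option 5: 14×0 + 8×4 + 11×3 + 13×4 + 14×0 + 11×3 + 10×5 + 14×5 = 270
Option 6: 14×1 + 8×5 + 11×5 + 13×0 + 14×4 + 11×1 + 10×4 + 14×1 = 230

Option 5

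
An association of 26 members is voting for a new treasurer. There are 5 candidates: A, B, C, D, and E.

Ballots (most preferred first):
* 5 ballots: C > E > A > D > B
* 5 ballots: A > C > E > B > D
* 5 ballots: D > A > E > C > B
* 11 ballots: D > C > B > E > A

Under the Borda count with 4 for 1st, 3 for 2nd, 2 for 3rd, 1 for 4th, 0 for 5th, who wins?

A: 5×2 + 5×4 + 5×3 + 11×0 = 45
B: 5×0 + 5×1 + 5×0 + 11×2 = 27
C: 5×4 + 5×3 + 5×1 + 11×3 = 73
D: 5×1 + 5×0 + 5×4 + 11×4 = 69
E: 5×3 + 5×2 + 5×2 + 11×1 = 46

C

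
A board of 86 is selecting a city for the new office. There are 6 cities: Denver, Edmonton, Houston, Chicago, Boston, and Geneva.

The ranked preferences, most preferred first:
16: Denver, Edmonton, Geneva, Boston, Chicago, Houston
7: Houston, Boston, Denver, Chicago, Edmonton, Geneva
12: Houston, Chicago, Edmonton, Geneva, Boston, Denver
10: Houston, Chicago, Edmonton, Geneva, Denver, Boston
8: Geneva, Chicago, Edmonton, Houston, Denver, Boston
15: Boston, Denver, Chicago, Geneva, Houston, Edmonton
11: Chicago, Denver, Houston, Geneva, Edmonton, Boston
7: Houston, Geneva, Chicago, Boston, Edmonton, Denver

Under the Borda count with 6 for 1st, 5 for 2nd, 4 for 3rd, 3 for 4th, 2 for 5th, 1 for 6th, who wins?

Chicago

Denver: 16×6 + 7×4 + 12×1 + 10×2 + 8×2 + 15×5 + 11×5 + 7×1 = 309
Edmonton: 16×5 + 7×2 + 12×4 + 10×4 + 8×4 + 15×1 + 11×2 + 7×2 = 265
Houston: 16×1 + 7×6 + 12×6 + 10×6 + 8×3 + 15×2 + 11×4 + 7×6 = 330
Chicago: 16×2 + 7×3 + 12×5 + 10×5 + 8×5 + 15×4 + 11×6 + 7×4 = 357
Boston: 16×3 + 7×5 + 12×2 + 10×1 + 8×1 + 15×6 + 11×1 + 7×3 = 247
Geneva: 16×4 + 7×1 + 12×3 + 10×3 + 8×6 + 15×3 + 11×3 + 7×5 = 298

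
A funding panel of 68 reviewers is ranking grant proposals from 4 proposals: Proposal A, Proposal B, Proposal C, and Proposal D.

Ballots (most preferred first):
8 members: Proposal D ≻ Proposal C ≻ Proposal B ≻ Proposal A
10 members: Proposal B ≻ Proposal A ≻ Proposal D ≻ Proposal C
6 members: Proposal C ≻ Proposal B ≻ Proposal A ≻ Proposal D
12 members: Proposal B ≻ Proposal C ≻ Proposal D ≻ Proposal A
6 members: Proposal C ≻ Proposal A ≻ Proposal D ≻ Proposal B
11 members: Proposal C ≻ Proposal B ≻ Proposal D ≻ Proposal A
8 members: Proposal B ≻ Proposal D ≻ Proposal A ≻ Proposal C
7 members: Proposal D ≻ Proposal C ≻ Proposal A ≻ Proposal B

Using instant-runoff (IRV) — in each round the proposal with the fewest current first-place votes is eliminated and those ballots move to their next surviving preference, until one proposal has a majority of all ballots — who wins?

Round 1: Proposal A 0, Proposal B 30, Proposal C 23, Proposal D 15. Proposal A eliminated.
Round 2: Proposal B 30, Proposal C 23, Proposal D 15. Proposal D eliminated.
Round 3: Proposal B 30, Proposal C 38. Proposal C has a majority (≥35).

Proposal C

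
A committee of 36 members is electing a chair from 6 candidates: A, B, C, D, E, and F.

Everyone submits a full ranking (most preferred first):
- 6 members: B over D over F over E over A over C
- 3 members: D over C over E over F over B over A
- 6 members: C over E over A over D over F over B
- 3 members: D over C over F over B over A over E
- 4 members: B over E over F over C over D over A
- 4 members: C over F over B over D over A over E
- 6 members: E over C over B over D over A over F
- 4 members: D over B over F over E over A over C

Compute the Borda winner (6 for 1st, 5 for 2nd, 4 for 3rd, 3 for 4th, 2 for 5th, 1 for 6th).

D

A: 6×2 + 3×1 + 6×4 + 3×2 + 4×1 + 4×2 + 6×2 + 4×2 = 77
B: 6×6 + 3×2 + 6×1 + 3×3 + 4×6 + 4×4 + 6×4 + 4×5 = 141
C: 6×1 + 3×5 + 6×6 + 3×5 + 4×3 + 4×6 + 6×5 + 4×1 = 142
D: 6×5 + 3×6 + 6×3 + 3×6 + 4×2 + 4×3 + 6×3 + 4×6 = 146
E: 6×3 + 3×4 + 6×5 + 3×1 + 4×5 + 4×1 + 6×6 + 4×3 = 135
F: 6×4 + 3×3 + 6×2 + 3×4 + 4×4 + 4×5 + 6×1 + 4×4 = 115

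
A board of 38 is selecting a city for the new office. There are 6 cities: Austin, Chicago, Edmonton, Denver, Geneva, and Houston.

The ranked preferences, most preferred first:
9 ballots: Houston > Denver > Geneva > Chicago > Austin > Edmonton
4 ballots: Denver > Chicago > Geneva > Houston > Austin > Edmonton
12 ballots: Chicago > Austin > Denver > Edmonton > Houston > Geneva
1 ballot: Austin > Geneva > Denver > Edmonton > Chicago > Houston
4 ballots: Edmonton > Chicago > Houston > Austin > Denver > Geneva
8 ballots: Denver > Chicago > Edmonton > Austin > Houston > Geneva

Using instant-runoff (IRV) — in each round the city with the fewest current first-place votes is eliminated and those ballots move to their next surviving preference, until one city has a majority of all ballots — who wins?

Denver

Round 1: Austin 1, Chicago 12, Edmonton 4, Denver 12, Geneva 0, Houston 9. Geneva eliminated.
Round 2: Austin 1, Chicago 12, Edmonton 4, Denver 12, Houston 9. Austin eliminated.
Round 3: Chicago 12, Edmonton 4, Denver 13, Houston 9. Edmonton eliminated.
Round 4: Chicago 16, Denver 13, Houston 9. Houston eliminated.
Round 5: Chicago 16, Denver 22. Denver has a majority (≥20).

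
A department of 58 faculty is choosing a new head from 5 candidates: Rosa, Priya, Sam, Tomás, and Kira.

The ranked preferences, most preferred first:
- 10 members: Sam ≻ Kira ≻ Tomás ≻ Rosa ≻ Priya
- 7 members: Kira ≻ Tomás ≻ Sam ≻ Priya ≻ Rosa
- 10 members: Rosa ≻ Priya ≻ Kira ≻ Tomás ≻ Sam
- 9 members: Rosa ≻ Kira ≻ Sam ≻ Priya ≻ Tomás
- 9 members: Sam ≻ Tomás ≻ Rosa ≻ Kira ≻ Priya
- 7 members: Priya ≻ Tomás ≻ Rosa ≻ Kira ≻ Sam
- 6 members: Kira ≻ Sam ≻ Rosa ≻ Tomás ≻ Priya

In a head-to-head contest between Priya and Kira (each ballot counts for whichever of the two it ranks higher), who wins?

Kira

Priya is ranked above Kira on 17 ballots; Kira above Priya on 41.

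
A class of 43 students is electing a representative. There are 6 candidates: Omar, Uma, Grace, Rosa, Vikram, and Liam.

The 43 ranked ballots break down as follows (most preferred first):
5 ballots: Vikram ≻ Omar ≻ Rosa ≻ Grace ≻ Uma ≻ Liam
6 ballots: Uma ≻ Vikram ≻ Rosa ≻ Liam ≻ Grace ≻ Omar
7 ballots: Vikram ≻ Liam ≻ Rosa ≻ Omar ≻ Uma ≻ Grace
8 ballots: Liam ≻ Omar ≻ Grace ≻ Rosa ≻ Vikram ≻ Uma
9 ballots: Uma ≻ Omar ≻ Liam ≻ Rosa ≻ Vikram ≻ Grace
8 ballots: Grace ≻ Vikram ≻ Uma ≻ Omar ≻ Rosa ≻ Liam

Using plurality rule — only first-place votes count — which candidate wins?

Uma

First-place votes: Omar 0, Uma 15, Grace 8, Rosa 0, Vikram 12, Liam 8.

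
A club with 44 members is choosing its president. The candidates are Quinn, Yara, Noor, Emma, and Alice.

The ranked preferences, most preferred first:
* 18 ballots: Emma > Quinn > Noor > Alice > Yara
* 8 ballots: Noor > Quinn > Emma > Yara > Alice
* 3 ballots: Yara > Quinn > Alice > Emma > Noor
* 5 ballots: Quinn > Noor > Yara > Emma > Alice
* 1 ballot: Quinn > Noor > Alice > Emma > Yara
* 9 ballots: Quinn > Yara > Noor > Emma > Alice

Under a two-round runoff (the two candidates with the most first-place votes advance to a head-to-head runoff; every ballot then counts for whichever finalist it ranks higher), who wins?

Round 1 first-place votes: Quinn 15, Yara 3, Noor 8, Emma 18, Alice 0. Emma and Quinn advance.
Runoff: Emma is ranked above Quinn on 18 ballots, Quinn above Emma on 26.

Quinn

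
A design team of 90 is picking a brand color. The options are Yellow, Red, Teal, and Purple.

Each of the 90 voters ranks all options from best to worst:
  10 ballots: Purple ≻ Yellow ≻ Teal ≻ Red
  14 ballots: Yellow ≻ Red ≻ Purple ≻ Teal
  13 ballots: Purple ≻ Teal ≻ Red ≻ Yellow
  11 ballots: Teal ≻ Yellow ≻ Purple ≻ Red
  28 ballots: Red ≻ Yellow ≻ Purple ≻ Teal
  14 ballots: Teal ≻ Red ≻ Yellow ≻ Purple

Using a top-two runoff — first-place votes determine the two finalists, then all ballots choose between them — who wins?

Teal

Round 1 first-place votes: Yellow 14, Red 28, Teal 25, Purple 23. Red and Teal advance.
Runoff: Red is ranked above Teal on 42 ballots, Teal above Red on 48.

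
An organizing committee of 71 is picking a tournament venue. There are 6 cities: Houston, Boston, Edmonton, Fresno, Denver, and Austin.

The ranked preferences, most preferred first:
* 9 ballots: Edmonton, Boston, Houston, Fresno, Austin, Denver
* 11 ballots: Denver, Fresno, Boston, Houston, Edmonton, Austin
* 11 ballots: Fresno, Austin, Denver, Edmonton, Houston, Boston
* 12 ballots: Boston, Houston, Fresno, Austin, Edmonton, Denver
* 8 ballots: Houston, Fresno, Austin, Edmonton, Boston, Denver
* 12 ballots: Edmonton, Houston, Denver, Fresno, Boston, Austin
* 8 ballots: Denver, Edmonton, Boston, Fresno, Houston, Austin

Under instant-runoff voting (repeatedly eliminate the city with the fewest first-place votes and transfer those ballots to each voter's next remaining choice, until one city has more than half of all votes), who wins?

Round 1: Houston 8, Boston 12, Edmonton 21, Fresno 11, Denver 19, Austin 0. Austin eliminated.
Round 2: Houston 8, Boston 12, Edmonton 21, Fresno 11, Denver 19. Houston eliminated.
Round 3: Boston 12, Edmonton 21, Fresno 19, Denver 19. Boston eliminated.
Round 4: Edmonton 21, Fresno 31, Denver 19. Denver eliminated.
Round 5: Edmonton 29, Fresno 42. Fresno has a majority (≥36).

Fresno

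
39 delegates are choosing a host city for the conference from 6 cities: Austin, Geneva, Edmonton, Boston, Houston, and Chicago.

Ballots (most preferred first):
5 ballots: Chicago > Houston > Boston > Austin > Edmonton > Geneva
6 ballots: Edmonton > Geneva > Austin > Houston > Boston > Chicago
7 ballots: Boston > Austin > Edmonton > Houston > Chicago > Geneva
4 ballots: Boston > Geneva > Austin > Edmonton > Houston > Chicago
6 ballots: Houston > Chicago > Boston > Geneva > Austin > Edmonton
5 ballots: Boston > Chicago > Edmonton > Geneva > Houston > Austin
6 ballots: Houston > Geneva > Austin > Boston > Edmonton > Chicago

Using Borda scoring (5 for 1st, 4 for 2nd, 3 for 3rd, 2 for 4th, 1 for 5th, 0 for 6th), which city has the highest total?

Boston

Austin: 5×2 + 6×3 + 7×4 + 4×3 + 6×1 + 5×0 + 6×3 = 92
Geneva: 5×0 + 6×4 + 7×0 + 4×4 + 6×2 + 5×2 + 6×4 = 86
Edmonton: 5×1 + 6×5 + 7×3 + 4×2 + 6×0 + 5×3 + 6×1 = 85
Boston: 5×3 + 6×1 + 7×5 + 4×5 + 6×3 + 5×5 + 6×2 = 131
Houston: 5×4 + 6×2 + 7×2 + 4×1 + 6×5 + 5×1 + 6×5 = 115
Chicago: 5×5 + 6×0 + 7×1 + 4×0 + 6×4 + 5×4 + 6×0 = 76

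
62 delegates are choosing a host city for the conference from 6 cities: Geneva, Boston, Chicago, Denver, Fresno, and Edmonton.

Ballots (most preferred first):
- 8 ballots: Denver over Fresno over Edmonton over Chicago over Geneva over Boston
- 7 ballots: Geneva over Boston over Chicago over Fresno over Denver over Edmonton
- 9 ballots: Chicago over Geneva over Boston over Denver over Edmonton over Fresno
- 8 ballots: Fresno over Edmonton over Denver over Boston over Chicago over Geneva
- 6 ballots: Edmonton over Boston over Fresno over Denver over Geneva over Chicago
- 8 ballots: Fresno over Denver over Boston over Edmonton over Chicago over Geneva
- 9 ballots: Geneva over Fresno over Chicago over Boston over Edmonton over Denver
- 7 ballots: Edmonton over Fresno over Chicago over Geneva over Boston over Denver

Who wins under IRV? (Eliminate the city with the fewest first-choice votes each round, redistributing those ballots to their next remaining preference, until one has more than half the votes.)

Round 1: Geneva 16, Boston 0, Chicago 9, Denver 8, Fresno 16, Edmonton 13. Boston eliminated.
Round 2: Geneva 16, Chicago 9, Denver 8, Fresno 16, Edmonton 13. Denver eliminated.
Round 3: Geneva 16, Chicago 9, Fresno 24, Edmonton 13. Chicago eliminated.
Round 4: Geneva 25, Fresno 24, Edmonton 13. Edmonton eliminated.
Round 5: Geneva 25, Fresno 37. Fresno has a majority (≥32).

Fresno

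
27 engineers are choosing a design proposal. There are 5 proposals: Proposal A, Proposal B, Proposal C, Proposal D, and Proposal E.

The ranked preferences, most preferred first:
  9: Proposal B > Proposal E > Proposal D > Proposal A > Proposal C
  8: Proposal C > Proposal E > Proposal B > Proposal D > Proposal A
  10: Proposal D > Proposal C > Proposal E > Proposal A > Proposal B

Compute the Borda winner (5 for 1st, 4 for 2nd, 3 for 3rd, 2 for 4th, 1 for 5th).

Proposal E

Proposal A: 9×2 + 8×1 + 10×2 = 46
Proposal B: 9×5 + 8×3 + 10×1 = 79
Proposal C: 9×1 + 8×5 + 10×4 = 89
Proposal D: 9×3 + 8×2 + 10×5 = 93
Proposal E: 9×4 + 8×4 + 10×3 = 98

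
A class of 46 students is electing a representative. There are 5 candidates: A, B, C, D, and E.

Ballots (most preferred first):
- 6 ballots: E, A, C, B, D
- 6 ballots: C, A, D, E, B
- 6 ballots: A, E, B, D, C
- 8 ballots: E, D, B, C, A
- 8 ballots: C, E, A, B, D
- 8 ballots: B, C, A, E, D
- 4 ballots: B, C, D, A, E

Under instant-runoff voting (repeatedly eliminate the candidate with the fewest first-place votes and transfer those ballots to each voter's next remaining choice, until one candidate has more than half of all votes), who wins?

C

Round 1: A 6, B 12, C 14, D 0, E 14. D eliminated.
Round 2: A 6, B 12, C 14, E 14. A eliminated.
Round 3: B 12, C 14, E 20. B eliminated.
Round 4: C 26, E 20. C has a majority (≥24).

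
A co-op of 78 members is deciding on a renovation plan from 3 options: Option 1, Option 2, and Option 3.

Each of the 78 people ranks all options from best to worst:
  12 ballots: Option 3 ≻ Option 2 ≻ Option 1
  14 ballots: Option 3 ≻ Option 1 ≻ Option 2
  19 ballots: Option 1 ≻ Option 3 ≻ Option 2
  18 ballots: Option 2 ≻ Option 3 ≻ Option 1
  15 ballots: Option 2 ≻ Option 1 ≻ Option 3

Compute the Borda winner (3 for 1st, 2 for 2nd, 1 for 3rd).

Option 3

Option 1: 12×1 + 14×2 + 19×3 + 18×1 + 15×2 = 145
Option 2: 12×2 + 14×1 + 19×1 + 18×3 + 15×3 = 156
Option 3: 12×3 + 14×3 + 19×2 + 18×2 + 15×1 = 167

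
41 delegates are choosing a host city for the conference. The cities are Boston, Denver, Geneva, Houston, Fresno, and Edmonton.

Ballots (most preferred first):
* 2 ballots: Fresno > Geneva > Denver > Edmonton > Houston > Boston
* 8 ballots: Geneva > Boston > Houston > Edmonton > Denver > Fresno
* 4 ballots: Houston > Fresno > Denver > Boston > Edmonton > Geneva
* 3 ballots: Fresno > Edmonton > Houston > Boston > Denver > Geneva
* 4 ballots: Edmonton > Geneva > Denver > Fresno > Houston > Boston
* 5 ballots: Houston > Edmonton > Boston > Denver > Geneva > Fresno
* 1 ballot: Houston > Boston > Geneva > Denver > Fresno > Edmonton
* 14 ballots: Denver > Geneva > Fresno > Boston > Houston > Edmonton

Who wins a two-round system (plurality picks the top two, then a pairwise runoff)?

Houston

Round 1 first-place votes: Boston 0, Denver 14, Geneva 8, Houston 10, Fresno 5, Edmonton 4. Denver and Houston advance.
Runoff: Denver is ranked above Houston on 20 ballots, Houston above Denver on 21.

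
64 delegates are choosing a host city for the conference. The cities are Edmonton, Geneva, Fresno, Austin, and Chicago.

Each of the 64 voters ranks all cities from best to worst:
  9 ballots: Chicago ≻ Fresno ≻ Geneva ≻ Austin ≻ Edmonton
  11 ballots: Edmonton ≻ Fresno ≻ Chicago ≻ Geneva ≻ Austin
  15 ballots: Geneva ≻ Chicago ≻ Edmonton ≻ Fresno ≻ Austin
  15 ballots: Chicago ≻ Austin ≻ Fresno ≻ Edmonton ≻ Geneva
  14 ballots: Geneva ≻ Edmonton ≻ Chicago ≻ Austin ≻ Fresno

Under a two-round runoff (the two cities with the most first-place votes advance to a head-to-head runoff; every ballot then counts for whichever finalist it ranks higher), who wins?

Chicago

Round 1 first-place votes: Edmonton 11, Geneva 29, Fresno 0, Austin 0, Chicago 24. Geneva and Chicago advance.
Runoff: Geneva is ranked above Chicago on 29 ballots, Chicago above Geneva on 35.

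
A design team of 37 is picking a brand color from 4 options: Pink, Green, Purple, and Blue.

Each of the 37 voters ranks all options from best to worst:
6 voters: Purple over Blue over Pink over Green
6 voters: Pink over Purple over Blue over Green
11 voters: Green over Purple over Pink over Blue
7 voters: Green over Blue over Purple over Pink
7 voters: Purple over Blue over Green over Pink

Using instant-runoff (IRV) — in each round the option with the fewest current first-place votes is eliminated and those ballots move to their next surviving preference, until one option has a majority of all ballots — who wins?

Purple

Round 1: Pink 6, Green 18, Purple 13, Blue 0. Blue eliminated.
Round 2: Pink 6, Green 18, Purple 13. Pink eliminated.
Round 3: Green 18, Purple 19. Purple has a majority (≥19).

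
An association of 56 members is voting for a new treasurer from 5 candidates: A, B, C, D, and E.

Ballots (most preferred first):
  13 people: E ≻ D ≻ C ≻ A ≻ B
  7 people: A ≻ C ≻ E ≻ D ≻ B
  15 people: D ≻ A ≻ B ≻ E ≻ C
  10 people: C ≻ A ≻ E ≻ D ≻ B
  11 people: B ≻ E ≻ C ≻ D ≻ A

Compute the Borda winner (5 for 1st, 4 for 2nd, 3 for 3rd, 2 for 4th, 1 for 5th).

A: 13×2 + 7×5 + 15×4 + 10×4 + 11×1 = 172
B: 13×1 + 7×1 + 15×3 + 10×1 + 11×5 = 130
C: 13×3 + 7×4 + 15×1 + 10×5 + 11×3 = 165
D: 13×4 + 7×2 + 15×5 + 10×2 + 11×2 = 183
E: 13×5 + 7×3 + 15×2 + 10×3 + 11×4 = 190

E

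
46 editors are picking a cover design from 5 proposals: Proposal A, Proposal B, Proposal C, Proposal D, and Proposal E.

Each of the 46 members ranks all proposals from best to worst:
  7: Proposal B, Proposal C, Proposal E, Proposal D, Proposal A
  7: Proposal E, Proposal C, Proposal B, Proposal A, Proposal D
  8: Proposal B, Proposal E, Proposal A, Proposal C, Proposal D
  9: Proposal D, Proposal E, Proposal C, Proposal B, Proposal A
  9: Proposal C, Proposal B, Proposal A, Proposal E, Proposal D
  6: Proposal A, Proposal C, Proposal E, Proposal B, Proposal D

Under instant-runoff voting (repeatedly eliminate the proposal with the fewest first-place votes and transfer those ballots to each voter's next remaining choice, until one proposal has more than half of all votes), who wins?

Proposal C

Round 1: Proposal A 6, Proposal B 15, Proposal C 9, Proposal D 9, Proposal E 7. Proposal A eliminated.
Round 2: Proposal B 15, Proposal C 15, Proposal D 9, Proposal E 7. Proposal E eliminated.
Round 3: Proposal B 15, Proposal C 22, Proposal D 9. Proposal D eliminated.
Round 4: Proposal B 15, Proposal C 31. Proposal C has a majority (≥24).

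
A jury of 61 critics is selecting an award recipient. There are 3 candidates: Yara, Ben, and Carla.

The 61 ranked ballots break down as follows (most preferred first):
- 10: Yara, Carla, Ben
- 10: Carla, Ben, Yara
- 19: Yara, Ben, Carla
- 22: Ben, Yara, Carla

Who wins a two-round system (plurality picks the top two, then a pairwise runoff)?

Ben

Round 1 first-place votes: Yara 29, Ben 22, Carla 10. Yara and Ben advance.
Runoff: Yara is ranked above Ben on 29 ballots, Ben above Yara on 32.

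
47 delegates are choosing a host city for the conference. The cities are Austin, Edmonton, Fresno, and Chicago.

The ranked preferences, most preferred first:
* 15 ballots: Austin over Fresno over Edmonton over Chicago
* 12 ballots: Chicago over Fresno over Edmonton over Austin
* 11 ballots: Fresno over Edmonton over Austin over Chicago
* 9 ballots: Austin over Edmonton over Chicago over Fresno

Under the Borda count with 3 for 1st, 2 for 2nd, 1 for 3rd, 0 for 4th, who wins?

Fresno

Austin: 15×3 + 12×0 + 11×1 + 9×3 = 83
Edmonton: 15×1 + 12×1 + 11×2 + 9×2 = 67
Fresno: 15×2 + 12×2 + 11×3 + 9×0 = 87
Chicago: 15×0 + 12×3 + 11×0 + 9×1 = 45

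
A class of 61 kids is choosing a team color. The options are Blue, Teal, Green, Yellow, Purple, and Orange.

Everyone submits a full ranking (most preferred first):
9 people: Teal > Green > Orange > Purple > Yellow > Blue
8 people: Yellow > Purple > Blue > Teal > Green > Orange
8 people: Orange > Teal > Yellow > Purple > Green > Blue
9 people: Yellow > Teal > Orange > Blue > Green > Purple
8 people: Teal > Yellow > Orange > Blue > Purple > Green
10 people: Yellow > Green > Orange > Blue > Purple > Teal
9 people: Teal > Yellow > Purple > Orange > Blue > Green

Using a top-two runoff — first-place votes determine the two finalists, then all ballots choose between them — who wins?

Round 1 first-place votes: Blue 0, Teal 26, Green 0, Yellow 27, Purple 0, Orange 8. Yellow and Teal advance.
Runoff: Yellow is ranked above Teal on 27 ballots, Teal above Yellow on 34.

Teal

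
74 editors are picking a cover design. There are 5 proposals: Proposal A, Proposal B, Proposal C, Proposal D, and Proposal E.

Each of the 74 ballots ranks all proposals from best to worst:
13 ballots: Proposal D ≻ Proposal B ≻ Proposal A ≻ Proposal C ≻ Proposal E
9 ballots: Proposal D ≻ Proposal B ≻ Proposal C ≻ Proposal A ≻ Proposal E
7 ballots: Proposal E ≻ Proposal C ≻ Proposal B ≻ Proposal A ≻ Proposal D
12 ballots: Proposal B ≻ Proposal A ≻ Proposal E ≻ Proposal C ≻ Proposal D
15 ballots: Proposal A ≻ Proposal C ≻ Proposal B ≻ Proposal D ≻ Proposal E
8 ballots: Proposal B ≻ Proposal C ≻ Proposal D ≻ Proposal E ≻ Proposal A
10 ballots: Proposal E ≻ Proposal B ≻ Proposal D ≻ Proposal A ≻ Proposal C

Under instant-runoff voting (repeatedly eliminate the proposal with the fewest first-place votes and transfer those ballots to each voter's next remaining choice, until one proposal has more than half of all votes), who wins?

Proposal B

Round 1: Proposal A 15, Proposal B 20, Proposal C 0, Proposal D 22, Proposal E 17. Proposal C eliminated.
Round 2: Proposal A 15, Proposal B 20, Proposal D 22, Proposal E 17. Proposal A eliminated.
Round 3: Proposal B 35, Proposal D 22, Proposal E 17. Proposal E eliminated.
Round 4: Proposal B 52, Proposal D 22. Proposal B has a majority (≥38).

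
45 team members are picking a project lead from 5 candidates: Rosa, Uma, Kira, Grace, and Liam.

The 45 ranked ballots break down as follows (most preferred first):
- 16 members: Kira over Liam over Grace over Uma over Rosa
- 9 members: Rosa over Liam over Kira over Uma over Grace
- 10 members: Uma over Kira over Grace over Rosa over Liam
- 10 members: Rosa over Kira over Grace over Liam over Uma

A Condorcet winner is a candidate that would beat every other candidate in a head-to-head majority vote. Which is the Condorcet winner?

Kira

Kira vs Rosa: 26–19
Kira vs Uma: 35–10
Kira vs Grace: 45–0
Kira vs Liam: 36–9
Kira beats every other candidate.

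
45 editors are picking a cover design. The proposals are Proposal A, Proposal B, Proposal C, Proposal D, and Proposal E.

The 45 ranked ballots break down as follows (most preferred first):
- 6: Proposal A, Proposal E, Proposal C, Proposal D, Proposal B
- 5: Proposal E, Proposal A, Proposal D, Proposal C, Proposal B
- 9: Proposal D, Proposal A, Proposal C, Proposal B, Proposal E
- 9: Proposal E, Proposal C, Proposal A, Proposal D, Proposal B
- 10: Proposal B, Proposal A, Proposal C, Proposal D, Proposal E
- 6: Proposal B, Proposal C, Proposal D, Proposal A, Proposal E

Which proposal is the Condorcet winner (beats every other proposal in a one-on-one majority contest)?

Proposal A

Proposal A vs Proposal B: 29–16
Proposal A vs Proposal C: 30–15
Proposal A vs Proposal D: 30–15
Proposal A vs Proposal E: 31–14
Proposal A beats every other proposal.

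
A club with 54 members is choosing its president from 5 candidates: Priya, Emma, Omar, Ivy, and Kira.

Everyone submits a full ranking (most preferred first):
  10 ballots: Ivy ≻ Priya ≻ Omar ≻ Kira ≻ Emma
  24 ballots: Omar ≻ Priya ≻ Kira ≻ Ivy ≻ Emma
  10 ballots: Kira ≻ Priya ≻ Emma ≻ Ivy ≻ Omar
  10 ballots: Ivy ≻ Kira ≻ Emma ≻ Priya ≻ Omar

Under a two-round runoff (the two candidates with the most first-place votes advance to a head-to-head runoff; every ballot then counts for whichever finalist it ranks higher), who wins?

Round 1 first-place votes: Priya 0, Emma 0, Omar 24, Ivy 20, Kira 10. Omar and Ivy advance.
Runoff: Omar is ranked above Ivy on 24 ballots, Ivy above Omar on 30.

Ivy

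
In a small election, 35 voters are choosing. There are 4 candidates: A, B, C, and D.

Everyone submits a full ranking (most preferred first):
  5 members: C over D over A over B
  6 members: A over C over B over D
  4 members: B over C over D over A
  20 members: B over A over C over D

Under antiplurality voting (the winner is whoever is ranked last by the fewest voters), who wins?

C

Last-place votes: A 4, B 5, C 0, D 26.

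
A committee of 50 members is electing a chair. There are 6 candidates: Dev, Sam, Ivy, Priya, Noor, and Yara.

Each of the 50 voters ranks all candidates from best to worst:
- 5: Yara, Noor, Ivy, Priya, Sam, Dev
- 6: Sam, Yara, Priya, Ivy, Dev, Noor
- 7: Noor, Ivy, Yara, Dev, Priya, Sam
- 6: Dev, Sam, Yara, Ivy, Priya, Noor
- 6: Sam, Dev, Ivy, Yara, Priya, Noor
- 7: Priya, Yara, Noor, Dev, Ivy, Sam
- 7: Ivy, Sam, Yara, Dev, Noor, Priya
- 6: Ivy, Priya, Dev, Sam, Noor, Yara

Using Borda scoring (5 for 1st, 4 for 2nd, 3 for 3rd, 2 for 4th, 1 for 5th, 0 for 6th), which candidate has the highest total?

Dev: 5×0 + 6×1 + 7×2 + 6×5 + 6×4 + 7×2 + 7×2 + 6×3 = 120
Sam: 5×1 + 6×5 + 7×0 + 6×4 + 6×5 + 7×0 + 7×4 + 6×2 = 129
Ivy: 5×3 + 6×2 + 7×4 + 6×2 + 6×3 + 7×1 + 7×5 + 6×5 = 157
Priya: 5×2 + 6×3 + 7×1 + 6×1 + 6×1 + 7×5 + 7×0 + 6×4 = 106
Noor: 5×4 + 6×0 + 7×5 + 6×0 + 6×0 + 7×3 + 7×1 + 6×1 = 89
Yara: 5×5 + 6×4 + 7×3 + 6×3 + 6×2 + 7×4 + 7×3 + 6×0 = 149

Ivy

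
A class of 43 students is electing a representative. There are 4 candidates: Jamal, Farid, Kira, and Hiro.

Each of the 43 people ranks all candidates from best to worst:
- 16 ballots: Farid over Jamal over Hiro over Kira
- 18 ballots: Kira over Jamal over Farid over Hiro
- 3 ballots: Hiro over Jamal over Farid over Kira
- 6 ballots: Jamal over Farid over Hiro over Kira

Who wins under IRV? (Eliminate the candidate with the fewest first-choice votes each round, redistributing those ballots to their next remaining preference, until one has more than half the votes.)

Farid

Round 1: Jamal 6, Farid 16, Kira 18, Hiro 3. Hiro eliminated.
Round 2: Jamal 9, Farid 16, Kira 18. Jamal eliminated.
Round 3: Farid 25, Kira 18. Farid has a majority (≥22).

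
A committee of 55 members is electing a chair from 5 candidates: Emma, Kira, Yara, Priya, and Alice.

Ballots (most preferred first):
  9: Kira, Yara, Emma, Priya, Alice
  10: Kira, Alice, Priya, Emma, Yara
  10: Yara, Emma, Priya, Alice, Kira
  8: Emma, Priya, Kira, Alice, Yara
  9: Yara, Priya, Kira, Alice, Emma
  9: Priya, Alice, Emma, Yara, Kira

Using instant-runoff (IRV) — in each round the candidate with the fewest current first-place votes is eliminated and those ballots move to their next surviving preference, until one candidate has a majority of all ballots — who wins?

Round 1: Emma 8, Kira 19, Yara 19, Priya 9, Alice 0. Alice eliminated.
Round 2: Emma 8, Kira 19, Yara 19, Priya 9. Emma eliminated.
Round 3: Kira 19, Yara 19, Priya 17. Priya eliminated.
Round 4: Kira 27, Yara 28. Yara has a majority (≥28).

Yara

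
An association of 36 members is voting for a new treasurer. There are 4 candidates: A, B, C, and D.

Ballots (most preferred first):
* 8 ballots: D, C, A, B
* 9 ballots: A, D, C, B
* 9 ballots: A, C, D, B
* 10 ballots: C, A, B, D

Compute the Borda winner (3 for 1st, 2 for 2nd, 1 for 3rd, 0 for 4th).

A

A: 8×1 + 9×3 + 9×3 + 10×2 = 82
B: 8×0 + 9×0 + 9×0 + 10×1 = 10
C: 8×2 + 9×1 + 9×2 + 10×3 = 73
D: 8×3 + 9×2 + 9×1 + 10×0 = 51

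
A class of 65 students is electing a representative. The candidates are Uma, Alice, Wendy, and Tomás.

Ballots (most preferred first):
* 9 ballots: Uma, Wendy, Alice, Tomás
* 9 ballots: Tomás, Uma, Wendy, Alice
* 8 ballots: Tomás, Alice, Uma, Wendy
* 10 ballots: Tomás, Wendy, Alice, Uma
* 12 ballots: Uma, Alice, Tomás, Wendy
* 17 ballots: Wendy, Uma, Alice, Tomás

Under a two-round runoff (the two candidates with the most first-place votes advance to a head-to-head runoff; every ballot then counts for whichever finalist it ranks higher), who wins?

Round 1 first-place votes: Uma 21, Alice 0, Wendy 17, Tomás 27. Tomás and Uma advance.
Runoff: Tomás is ranked above Uma on 27 ballots, Uma above Tomás on 38.

Uma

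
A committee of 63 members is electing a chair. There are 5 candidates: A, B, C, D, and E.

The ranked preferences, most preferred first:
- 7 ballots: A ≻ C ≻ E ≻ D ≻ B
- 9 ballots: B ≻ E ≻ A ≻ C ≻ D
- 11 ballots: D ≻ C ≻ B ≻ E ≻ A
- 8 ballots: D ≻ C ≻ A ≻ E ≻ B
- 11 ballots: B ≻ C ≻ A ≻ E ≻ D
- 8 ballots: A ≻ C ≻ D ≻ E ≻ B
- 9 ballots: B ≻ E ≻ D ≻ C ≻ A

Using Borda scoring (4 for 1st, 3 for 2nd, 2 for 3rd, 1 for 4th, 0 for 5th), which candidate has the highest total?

C

A: 7×4 + 9×2 + 11×0 + 8×2 + 11×2 + 8×4 + 9×0 = 116
B: 7×0 + 9×4 + 11×2 + 8×0 + 11×4 + 8×0 + 9×4 = 138
C: 7×3 + 9×1 + 11×3 + 8×3 + 11×3 + 8×3 + 9×1 = 153
D: 7×1 + 9×0 + 11×4 + 8×4 + 11×0 + 8×2 + 9×2 = 117
E: 7×2 + 9×3 + 11×1 + 8×1 + 11×1 + 8×1 + 9×3 = 106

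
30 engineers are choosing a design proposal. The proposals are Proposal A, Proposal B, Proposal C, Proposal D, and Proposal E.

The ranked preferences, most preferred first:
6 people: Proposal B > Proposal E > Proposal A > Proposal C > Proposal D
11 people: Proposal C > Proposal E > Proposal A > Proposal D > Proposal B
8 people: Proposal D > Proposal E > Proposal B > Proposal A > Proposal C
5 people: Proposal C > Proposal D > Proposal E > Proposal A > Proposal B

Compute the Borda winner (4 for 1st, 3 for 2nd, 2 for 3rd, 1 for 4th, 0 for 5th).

Proposal E

Proposal A: 6×2 + 11×2 + 8×1 + 5×1 = 47
Proposal B: 6×4 + 11×0 + 8×2 + 5×0 = 40
Proposal C: 6×1 + 11×4 + 8×0 + 5×4 = 70
Proposal D: 6×0 + 11×1 + 8×4 + 5×3 = 58
Proposal E: 6×3 + 11×3 + 8×3 + 5×2 = 85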